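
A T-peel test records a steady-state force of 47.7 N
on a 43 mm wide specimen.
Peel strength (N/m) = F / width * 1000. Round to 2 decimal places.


Peel strength = 47.7 / 43 * 1000
= 1109.30 N/m

1109.30


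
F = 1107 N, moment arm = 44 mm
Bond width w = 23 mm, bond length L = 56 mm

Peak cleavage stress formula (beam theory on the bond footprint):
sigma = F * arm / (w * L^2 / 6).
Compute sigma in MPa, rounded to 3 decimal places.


sigma = (1107 * 44) / (23 * 3136 / 6)
= 48708 * 6 / 72128
= 292248 / 72128
= 4.052 MPa

4.052


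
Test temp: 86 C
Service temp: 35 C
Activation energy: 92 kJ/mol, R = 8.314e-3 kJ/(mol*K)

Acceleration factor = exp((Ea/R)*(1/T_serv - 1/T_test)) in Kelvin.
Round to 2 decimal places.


AF = exp((92/0.008314)*(1/308.15 - 1/359.15))
= 163.91

163.91


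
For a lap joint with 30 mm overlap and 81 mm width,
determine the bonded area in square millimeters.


Area = 30 * 81 = 2430 mm^2

2430


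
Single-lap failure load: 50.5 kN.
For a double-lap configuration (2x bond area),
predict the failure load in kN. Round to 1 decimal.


Failure load = 50.5 * 2 = 101.0 kN

101.0


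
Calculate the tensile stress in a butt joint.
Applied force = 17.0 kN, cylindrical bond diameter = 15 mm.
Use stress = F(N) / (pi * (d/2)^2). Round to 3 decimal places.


A = pi * 7.5^2 = 176.7146 mm^2
sigma = 17000.0 / 176.7146 = 96.200 MPa

96.200


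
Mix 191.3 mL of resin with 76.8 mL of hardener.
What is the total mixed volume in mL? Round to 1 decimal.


Total = 191.3 + 76.8 = 268.1 mL

268.1


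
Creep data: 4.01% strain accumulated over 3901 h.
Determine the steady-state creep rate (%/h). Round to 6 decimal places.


Rate = 4.01 / 3901 = 0.001028 %/h

0.001028


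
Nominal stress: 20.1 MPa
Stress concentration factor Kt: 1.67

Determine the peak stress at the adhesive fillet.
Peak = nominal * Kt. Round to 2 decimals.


Peak stress = 20.1 * 1.67
= 33.57 MPa

33.57


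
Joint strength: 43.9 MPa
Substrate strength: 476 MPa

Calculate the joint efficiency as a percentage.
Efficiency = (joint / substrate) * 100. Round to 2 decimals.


Efficiency = (43.9 / 476) * 100 = 9.22%

9.22


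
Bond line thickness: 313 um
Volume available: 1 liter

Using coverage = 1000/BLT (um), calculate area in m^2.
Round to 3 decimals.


1 L = 1e6 mm^3, thickness = 313 um = 0.313 mm
Area = 1e6 / 0.313 mm^2 = (1e6 / 0.313) / 1e6 m^2 = 1000 / 313 m^2
= 3.195 m^2

3.195


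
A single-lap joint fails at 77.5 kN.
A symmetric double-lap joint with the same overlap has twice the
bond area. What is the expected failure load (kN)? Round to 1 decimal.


Double-lap load = 2 * 77.5 = 155.0 kN

155.0


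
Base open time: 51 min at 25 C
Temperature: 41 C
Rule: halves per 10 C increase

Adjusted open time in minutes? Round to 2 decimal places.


Acceleration = 2^((41-25)/10) = 3.0314
Open time = 51 / 3.0314 = 16.82 min

16.82


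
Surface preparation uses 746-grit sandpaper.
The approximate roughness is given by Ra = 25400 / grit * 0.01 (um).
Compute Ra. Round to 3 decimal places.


Ra = 25400 / 746 * 0.01
= 254 / 746
= 0.340 um

0.340


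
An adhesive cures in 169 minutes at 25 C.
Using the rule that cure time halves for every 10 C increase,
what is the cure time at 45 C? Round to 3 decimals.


Factor = 2^((45 - 25) / 10) = 4.0000
Cure time = 169 / 4.0000
= 42.250 minutes

42.250


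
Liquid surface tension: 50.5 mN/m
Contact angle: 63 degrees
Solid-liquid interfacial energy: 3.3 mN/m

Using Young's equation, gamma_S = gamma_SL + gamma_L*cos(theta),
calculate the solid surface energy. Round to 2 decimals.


gamma_S = 3.3 + 50.5 * cos(63)
= 26.23 mN/m

26.23


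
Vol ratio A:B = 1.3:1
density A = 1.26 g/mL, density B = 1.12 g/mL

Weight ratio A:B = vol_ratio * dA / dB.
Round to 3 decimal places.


Weight ratio = 1.3 * 1.26 / 1.12
= 1.463

1.463


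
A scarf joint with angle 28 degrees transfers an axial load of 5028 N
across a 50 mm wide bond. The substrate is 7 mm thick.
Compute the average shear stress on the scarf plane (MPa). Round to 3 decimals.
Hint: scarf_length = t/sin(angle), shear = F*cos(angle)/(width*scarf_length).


scarf_length = 7 / sin(28 deg) = 14.9104 mm
cos(28 deg) = 0.882948
shear stress = 5028 * 0.882948 / (50 * 14.9104)
= 5.955 MPa

5.955


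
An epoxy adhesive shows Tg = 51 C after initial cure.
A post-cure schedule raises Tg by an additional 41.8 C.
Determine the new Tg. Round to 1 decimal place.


New Tg = 51 + 41.8
= 92.8 C

92.8


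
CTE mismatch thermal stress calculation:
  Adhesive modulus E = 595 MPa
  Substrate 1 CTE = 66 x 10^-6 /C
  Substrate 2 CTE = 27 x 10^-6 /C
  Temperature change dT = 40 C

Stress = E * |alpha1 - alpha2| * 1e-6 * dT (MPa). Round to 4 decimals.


delta_alpha = |66 - 27| = 39 x 10^-6/C
Stress = 595 * 39e-6 * 40
= 0.9282 MPa

0.9282


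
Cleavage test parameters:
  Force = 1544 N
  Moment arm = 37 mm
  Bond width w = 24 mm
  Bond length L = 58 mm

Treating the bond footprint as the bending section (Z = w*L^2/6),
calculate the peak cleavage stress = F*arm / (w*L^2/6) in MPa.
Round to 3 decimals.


M = 1544 * 37 = 57128 N*mm
Z = 24 * 58^2 / 6 = 80736 / 6 mm^3
sigma = M / Z = 6 * 57128 / 80736 = 342768 / 80736
= 4.246 MPa

4.246


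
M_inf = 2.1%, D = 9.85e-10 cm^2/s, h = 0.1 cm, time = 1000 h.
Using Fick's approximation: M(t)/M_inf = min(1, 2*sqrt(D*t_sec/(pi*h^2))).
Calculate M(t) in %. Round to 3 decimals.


t = 3600000 s
ratio = min(1, 2*sqrt(9.85e-10*3600000/(pi*0.0100)))
= 0.671931
M(t) = 2.1 * 0.671931 = 1.411%

1.411


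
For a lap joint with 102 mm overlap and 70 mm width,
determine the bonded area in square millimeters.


Area = 102 * 70 = 7140 mm^2

7140


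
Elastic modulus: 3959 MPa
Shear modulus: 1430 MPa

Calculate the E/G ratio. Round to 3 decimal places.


E / G = 3959 / 1430 = 2.769

2.769


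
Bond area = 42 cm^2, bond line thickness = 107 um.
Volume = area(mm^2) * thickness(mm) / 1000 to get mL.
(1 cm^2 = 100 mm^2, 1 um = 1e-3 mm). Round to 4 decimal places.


area_mm2 = 42 * 100 = 4200
blt_mm = 107 * 1e-3 = 0.107
vol_mm3 = 4200 * 0.107 = 449.4
vol_mL = 449.4 / 1000 = 0.4494 mL

0.4494


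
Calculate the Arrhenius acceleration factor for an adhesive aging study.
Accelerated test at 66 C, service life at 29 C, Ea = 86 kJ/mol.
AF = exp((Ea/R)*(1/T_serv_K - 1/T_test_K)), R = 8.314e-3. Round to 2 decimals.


T_test = 339.15 K, T_serv = 302.15 K
Ea/R = 86 / 0.008314 = 10344.00
AF = exp(10344.00 * (1/302.15 - 1/339.15))
= 41.88

41.88


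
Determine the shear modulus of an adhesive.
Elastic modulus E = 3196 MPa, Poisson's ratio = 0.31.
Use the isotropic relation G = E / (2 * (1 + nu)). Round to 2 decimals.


G = 3196 / (2*(1+0.31)) = 3196 / 2.62
= 1219.85 MPa

1219.85


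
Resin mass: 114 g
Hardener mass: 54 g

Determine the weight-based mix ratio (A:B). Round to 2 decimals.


Ratio = 114 / 54 = 2.11

2.11


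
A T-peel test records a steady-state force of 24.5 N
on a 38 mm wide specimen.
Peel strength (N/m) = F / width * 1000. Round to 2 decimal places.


Peel strength = 24.5 / 38 * 1000
= 644.74 N/m

644.74


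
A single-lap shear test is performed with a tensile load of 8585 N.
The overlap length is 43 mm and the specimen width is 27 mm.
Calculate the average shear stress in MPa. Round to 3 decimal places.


Shear stress = F / (overlap * width)
= 8585 / (43 * 27)
= 8585 / 1161
= 7.394 MPa

7.394


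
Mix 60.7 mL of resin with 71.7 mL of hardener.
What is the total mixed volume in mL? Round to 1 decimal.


Total = 60.7 + 71.7 = 132.4 mL

132.4


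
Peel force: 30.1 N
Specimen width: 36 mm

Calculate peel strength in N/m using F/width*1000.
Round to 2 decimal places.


Peel strength = 30.1 / 36 * 1000 = 836.11 N/m

836.11


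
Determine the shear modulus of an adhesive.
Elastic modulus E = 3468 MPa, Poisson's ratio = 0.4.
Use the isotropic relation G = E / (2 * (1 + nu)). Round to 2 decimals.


G = 3468 / (2*(1+0.4)) = 3468 / 2.80
= 1238.57 MPa

1238.57


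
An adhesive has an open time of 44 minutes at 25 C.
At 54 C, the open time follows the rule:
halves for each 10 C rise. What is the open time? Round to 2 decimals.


Factor = 2^((54-25)/10) = 7.4643
Open time = 44 / 7.4643 = 5.89 min

5.89


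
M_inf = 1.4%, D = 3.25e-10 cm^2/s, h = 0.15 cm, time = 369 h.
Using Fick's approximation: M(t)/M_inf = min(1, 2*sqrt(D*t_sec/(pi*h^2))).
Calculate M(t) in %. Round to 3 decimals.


t = 1328400 s
ratio = min(1, 2*sqrt(3.25e-10*1328400/(pi*0.0225)))
= 0.156304
M(t) = 1.4 * 0.156304 = 0.219%

0.219


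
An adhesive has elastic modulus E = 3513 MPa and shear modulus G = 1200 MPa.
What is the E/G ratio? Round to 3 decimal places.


E/G = 3513 / 1200 = 2.928

2.928


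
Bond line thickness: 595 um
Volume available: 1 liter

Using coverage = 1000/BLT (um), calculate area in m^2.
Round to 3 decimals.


1 L = 1e6 mm^3, thickness = 595 um = 0.595 mm
Area = 1e6 / 0.595 mm^2 = (1e6 / 0.595) / 1e6 m^2 = 1000 / 595 m^2
= 1.681 m^2

1.681


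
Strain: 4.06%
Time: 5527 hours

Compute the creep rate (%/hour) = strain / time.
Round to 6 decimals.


Creep rate = 4.06 / 5527
= 0.000735 %/h

0.000735


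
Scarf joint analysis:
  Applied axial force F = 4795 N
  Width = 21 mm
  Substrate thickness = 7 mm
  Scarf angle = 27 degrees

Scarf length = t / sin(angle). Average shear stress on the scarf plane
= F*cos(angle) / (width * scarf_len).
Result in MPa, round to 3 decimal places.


Scarf length = 7 / sin(27 deg) = 15.4188 mm
cos(27 deg) = 0.891007
Shear = 4795 * 0.891007 / (21 * 15.4188)
= 13.195 MPa

13.195


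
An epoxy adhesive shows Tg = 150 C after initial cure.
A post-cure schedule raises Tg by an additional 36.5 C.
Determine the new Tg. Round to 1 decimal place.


New Tg = 150 + 36.5
= 186.5 C

186.5


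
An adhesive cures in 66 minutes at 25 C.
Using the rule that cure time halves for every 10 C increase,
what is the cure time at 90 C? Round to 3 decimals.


Factor = 2^((90 - 25) / 10) = 90.5097
Cure time = 66 / 90.5097
= 0.729 minutes

0.729


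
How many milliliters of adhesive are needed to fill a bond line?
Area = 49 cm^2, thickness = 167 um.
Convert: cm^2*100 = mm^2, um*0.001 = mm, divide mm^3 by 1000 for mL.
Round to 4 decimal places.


= (49 * 100) * (167 * 0.001) / 1000
= 0.8183 mL

0.8183


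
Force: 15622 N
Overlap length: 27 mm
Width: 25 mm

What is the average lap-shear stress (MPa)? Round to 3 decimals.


Average shear stress = F / (overlap * width)
= 15622 / (27 * 25)
= 23.144 MPa

23.144


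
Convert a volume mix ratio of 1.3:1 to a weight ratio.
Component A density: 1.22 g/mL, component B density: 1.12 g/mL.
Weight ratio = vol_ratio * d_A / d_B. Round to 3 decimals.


= 1.3 * 1.22 / 1.12 = 1.416

1.416


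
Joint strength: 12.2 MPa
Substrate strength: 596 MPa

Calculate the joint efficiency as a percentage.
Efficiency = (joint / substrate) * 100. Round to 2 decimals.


Efficiency = (12.2 / 596) * 100 = 2.05%

2.05


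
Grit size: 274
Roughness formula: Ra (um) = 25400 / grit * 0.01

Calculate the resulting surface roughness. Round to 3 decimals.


Ra = 25400 / 274 * 0.01
= 0.927 um

0.927


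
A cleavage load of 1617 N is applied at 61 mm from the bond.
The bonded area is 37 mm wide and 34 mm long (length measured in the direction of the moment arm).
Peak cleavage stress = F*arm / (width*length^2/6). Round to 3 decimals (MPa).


Moment = 1617 * 61 = 98637 N*mm
Section modulus = 37 * 1156 / 6 = 42772 / 6 mm^3
Stress = 98637 / (42772 / 6) = 591822 / 42772
= 13.837 MPa

13.837


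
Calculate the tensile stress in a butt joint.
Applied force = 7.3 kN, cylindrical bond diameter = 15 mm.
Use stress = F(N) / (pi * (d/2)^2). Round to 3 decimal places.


A = pi * 7.5^2 = 176.7146 mm^2
sigma = 7300.0 / 176.7146 = 41.310 MPa

41.310


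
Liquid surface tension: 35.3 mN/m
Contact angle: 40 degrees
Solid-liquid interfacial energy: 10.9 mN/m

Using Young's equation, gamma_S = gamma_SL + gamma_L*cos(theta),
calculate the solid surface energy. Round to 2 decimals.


gamma_S = 10.9 + 35.3 * cos(40)
= 37.94 mN/m

37.94


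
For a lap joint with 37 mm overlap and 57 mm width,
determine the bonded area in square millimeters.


Area = 37 * 57 = 2109 mm^2

2109


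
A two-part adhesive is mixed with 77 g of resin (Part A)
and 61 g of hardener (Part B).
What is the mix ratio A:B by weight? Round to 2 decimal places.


Mix ratio = mass_A / mass_B
= 77 / 61
= 1.26

1.26


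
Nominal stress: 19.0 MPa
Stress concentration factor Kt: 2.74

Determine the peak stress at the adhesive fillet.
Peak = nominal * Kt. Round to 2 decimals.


Peak stress = 19.0 * 2.74
= 52.06 MPa

52.06


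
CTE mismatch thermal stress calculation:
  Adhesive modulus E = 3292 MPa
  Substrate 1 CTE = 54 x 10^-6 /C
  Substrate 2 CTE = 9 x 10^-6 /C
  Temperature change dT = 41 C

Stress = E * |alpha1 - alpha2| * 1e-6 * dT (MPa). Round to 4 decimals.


delta_alpha = |54 - 9| = 45 x 10^-6/C
Stress = 3292 * 45e-6 * 41
= 6.0737 MPa

6.0737


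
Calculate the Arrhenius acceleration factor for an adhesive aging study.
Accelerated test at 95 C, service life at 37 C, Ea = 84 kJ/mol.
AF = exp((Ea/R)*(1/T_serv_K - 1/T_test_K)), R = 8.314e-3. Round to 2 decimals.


T_test = 368.15 K, T_serv = 310.15 K
Ea/R = 84 / 0.008314 = 10103.44
AF = exp(10103.44 * (1/310.15 - 1/368.15))
= 169.38

169.38


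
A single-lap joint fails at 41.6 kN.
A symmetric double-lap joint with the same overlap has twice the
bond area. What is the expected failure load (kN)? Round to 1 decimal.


Double-lap load = 2 * 41.6 = 83.2 kN

83.2


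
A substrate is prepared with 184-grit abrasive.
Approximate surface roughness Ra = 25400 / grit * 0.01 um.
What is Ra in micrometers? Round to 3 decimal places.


Ra = 25400 / 184 * 0.01 = 1.380 um

1.380


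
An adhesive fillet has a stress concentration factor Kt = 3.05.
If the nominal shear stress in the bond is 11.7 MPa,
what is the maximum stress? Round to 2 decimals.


Max stress = 11.7 * 3.05 = 35.69 MPa

35.69


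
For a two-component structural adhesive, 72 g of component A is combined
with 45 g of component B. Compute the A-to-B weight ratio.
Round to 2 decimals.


Weight ratio A:B = 72 / 45
= 1.60

1.60


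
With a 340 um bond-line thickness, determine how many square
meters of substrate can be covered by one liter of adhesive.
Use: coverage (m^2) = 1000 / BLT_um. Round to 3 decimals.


Coverage = 1000 / 340 = 2.941 m^2

2.941


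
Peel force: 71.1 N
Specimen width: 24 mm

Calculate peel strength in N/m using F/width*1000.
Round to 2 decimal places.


Peel strength = 71.1 / 24 * 1000 = 2962.50 N/m

2962.50


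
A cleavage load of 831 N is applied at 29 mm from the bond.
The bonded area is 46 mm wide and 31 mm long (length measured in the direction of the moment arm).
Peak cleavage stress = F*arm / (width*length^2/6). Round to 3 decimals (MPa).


Moment = 831 * 29 = 24099 N*mm
Section modulus = 46 * 961 / 6 = 44206 / 6 mm^3
Stress = 24099 / (44206 / 6) = 144594 / 44206
= 3.271 MPa

3.271


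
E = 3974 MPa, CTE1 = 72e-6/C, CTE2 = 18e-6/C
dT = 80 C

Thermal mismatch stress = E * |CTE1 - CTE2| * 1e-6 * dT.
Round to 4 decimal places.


= 3974 * 54e-6 * 80
= 17.1677 MPa

17.1677


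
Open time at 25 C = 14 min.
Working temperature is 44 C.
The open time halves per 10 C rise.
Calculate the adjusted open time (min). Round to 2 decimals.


factor = 2^((44 - 25) / 10) = 3.7321
ot = 14 / 3.7321 = 3.75 min

3.75


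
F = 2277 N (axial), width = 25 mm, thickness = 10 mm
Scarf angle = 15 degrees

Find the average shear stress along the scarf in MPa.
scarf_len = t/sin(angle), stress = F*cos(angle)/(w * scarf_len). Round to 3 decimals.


scarf_len = 10/sin(15 deg) = 38.6370
cos(15 deg) = 0.965926
stress = 2277*0.965926/(25*38.6370) = 2.277 MPa

2.277


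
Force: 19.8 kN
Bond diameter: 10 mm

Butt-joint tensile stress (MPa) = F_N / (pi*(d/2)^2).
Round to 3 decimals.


F_N = 19.8 * 1000 = 19800.0 N
A = pi*(5.0)^2 = 78.5398 mm^2
stress = 19800.0 / 78.5398 = 252.101 MPa

252.101


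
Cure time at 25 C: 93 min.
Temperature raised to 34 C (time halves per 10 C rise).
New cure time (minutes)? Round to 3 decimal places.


Acceleration factor = 2^(9/10) = 1.8661
New time = 93 / 1.8661 = 49.837 min

49.837


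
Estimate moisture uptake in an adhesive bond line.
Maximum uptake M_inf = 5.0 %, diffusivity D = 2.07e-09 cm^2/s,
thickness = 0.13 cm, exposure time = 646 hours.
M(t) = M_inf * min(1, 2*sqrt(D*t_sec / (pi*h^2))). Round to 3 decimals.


Convert time: 646 h = 2325600 s
ratio = min(1, 2*sqrt(2.07e-09*2325600/(pi*0.13^2)))
= 0.602233
M(t) = 5.0 * 0.602233 = 3.011%

3.011


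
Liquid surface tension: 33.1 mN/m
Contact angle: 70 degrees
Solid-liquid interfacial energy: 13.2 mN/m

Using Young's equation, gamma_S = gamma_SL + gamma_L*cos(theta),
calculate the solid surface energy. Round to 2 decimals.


gamma_S = 13.2 + 33.1 * cos(70)
= 24.52 mN/m

24.52


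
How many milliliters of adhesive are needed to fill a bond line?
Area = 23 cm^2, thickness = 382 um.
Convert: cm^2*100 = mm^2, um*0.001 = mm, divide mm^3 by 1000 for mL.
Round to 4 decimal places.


= (23 * 100) * (382 * 0.001) / 1000
= 0.8786 mL

0.8786


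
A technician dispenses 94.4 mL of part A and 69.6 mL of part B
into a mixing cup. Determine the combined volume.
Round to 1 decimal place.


Combined volume = 94.4 + 69.6
= 164.0 mL

164.0


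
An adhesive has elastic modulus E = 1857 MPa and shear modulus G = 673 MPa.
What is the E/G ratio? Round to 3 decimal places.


E/G = 1857 / 673 = 2.759

2.759


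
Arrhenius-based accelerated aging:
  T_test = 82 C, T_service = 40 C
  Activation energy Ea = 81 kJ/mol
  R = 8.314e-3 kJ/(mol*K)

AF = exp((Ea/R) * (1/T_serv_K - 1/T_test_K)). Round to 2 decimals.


T_test_K = 355.15, T_serv_K = 313.15
AF = exp((81/8.314e-3) * (1/313.15 - 1/355.15))
= 39.62

39.62


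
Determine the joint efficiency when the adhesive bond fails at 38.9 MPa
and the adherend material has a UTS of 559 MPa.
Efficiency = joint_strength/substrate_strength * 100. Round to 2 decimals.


Joint efficiency = 38.9 / 559 * 100
= 6.96%

6.96


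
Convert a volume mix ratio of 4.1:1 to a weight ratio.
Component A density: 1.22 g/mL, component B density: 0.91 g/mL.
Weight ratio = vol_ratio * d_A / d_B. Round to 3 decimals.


= 4.1 * 1.22 / 0.91 = 5.497

5.497


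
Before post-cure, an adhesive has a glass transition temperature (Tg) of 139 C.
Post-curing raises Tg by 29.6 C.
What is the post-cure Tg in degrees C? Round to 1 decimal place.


Tg_post = Tg_base + delta_Tg
= 139 + 29.6
= 168.6 C

168.6


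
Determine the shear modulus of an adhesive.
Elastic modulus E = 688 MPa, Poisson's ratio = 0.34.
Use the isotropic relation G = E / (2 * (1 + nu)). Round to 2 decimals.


G = 688 / (2*(1+0.34)) = 688 / 2.68
= 256.72 MPa

256.72


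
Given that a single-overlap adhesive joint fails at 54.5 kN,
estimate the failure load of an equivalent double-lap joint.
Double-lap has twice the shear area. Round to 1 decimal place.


Double-lap factor = 2
Expected load = 54.5 * 2 = 109.0 kN

109.0


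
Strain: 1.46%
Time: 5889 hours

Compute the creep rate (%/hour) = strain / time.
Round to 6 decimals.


Creep rate = 1.46 / 5889
= 0.000248 %/h

0.000248


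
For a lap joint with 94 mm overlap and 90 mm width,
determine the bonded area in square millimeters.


Area = 94 * 90 = 8460 mm^2

8460


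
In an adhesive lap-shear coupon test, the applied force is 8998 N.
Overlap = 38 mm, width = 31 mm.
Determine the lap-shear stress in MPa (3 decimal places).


stress = F / (overlap * width)
= 8998 / (38 * 31)
= 7.638 MPa

7.638


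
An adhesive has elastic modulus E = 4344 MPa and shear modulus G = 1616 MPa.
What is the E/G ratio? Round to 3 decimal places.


E/G = 4344 / 1616 = 2.688

2.688


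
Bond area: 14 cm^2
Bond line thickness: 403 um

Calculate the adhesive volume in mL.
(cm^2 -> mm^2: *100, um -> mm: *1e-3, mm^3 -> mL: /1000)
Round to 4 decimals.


V = 14*100 * 403*1e-3 / 1000
= 0.5642 mL

0.5642


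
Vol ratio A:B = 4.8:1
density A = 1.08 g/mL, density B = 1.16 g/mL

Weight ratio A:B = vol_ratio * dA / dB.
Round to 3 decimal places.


Weight ratio = 4.8 * 1.08 / 1.16
= 4.469

4.469


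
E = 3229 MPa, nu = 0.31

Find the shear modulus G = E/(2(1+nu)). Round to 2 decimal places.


G = 3229 / (2 * 1.31)
= 1232.44 MPa

1232.44


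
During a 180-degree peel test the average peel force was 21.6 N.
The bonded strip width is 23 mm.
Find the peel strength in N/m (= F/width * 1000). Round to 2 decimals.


Peel strength = F/width * 1000
= 21.6 / 23 * 1000
= 939.13 N/m

939.13


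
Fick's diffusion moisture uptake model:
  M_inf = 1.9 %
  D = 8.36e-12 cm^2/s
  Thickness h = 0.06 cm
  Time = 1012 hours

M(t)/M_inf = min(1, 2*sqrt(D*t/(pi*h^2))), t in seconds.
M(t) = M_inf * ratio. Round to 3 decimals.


t_sec = 1012 * 3600 = 3643200
ratio = 2*sqrt(8.36e-12*3643200/(pi*0.06^2))
= min(1, 0.103788)
= 0.103788
M(t) = 1.9 * 0.103788 = 0.197 %

0.197


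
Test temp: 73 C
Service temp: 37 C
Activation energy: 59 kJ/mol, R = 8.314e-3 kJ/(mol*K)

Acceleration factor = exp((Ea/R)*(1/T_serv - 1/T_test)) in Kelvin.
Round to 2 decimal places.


AF = exp((59/0.008314)*(1/310.15 - 1/346.15))
= 10.80

10.80


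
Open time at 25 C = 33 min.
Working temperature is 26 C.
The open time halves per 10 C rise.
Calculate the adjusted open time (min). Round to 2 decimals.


factor = 2^((26 - 25) / 10) = 1.0718
ot = 33 / 1.0718 = 30.79 min

30.79


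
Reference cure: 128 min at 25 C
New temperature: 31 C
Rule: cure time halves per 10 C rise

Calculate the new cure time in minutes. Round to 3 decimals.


factor = 2^((31-25)/10) = 1.5157
t_new = 128 / 1.5157 = 84.449 min

84.449


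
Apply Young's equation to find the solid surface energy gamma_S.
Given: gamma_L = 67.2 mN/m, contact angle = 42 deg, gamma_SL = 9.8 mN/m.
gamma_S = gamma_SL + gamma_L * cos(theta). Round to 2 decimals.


theta_rad = 42 * pi/180 = 0.733038
gamma_S = 9.8 + 67.2 * cos(0.733038)
= 59.74 mN/m

59.74


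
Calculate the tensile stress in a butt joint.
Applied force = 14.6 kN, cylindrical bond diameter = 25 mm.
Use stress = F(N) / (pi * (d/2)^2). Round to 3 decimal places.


A = pi * 12.5^2 = 490.8739 mm^2
sigma = 14600.0 / 490.8739 = 29.743 MPa

29.743


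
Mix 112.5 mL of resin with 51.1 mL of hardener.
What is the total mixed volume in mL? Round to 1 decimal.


Total = 112.5 + 51.1 = 163.6 mL

163.6


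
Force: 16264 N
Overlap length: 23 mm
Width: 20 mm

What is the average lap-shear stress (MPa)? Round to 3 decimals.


Average shear stress = F / (overlap * width)
= 16264 / (23 * 20)
= 35.357 MPa

35.357


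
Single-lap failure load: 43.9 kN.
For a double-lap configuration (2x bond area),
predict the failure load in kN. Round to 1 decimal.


Failure load = 43.9 * 2 = 87.8 kN

87.8


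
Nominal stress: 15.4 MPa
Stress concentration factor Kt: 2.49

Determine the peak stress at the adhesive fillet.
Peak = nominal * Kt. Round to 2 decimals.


Peak stress = 15.4 * 2.49
= 38.35 MPa

38.35


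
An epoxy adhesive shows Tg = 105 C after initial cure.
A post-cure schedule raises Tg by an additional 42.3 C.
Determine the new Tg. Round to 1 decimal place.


New Tg = 105 + 42.3
= 147.3 C

147.3


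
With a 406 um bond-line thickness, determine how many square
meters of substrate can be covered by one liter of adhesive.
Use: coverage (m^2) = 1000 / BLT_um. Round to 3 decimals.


Coverage = 1000 / 406 = 2.463 m^2

2.463


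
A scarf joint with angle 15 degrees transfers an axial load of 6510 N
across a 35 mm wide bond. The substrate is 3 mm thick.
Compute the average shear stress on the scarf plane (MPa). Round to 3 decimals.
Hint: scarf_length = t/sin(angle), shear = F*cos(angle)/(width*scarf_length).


scarf_length = 3 / sin(15 deg) = 11.5911 mm
cos(15 deg) = 0.965926
shear stress = 6510 * 0.965926 / (35 * 11.5911)
= 15.500 MPa

15.500


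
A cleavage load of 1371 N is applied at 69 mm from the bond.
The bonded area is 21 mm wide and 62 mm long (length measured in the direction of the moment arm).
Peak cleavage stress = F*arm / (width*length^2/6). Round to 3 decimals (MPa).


Moment = 1371 * 69 = 94599 N*mm
Section modulus = 21 * 3844 / 6 = 80724 / 6 mm^3
Stress = 94599 / (80724 / 6) = 567594 / 80724
= 7.031 MPa

7.031


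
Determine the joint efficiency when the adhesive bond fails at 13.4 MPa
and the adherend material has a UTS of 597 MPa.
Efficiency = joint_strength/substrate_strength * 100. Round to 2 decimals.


Joint efficiency = 13.4 / 597 * 100
= 2.24%

2.24


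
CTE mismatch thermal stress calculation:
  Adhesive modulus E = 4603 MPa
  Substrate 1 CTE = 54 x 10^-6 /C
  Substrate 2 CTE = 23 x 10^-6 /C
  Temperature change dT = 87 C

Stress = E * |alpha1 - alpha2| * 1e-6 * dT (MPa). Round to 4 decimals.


delta_alpha = |54 - 23| = 31 x 10^-6/C
Stress = 4603 * 31e-6 * 87
= 12.4143 MPa

12.4143


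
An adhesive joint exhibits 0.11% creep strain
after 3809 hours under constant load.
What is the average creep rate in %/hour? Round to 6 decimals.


Creep rate = strain / time
= 0.11 / 3809
= 0.000029 %/h

0.000029


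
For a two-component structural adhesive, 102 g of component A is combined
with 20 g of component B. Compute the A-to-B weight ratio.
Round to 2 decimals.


Weight ratio A:B = 102 / 20
= 5.10

5.10


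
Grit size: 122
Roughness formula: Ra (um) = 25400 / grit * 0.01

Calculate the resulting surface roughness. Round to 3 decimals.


Ra = 25400 / 122 * 0.01
= 2.082 um

2.082


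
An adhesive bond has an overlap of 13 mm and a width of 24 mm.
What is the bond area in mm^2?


Bond area = overlap * width
= 13 * 24
= 312 mm^2

312


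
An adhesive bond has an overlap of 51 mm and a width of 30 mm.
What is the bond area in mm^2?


Bond area = overlap * width
= 51 * 30
= 1530 mm^2

1530


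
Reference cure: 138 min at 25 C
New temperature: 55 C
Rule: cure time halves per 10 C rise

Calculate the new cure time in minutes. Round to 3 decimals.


factor = 2^((55-25)/10) = 8.0000
t_new = 138 / 8.0000 = 17.250 min

17.250


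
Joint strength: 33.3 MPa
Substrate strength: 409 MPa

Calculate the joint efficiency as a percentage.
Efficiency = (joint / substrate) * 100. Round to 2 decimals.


Efficiency = (33.3 / 409) * 100 = 8.14%

8.14


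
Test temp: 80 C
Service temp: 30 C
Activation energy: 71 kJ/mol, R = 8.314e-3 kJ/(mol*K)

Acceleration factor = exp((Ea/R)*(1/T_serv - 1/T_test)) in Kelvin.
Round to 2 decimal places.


AF = exp((71/0.008314)*(1/303.15 - 1/353.15))
= 53.97

53.97


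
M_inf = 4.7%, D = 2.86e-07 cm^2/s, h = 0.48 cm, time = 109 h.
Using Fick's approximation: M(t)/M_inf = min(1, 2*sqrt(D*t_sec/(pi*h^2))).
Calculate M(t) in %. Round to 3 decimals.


t = 392400 s
ratio = min(1, 2*sqrt(2.86e-07*392400/(pi*0.2304)))
= 0.787520
M(t) = 4.7 * 0.787520 = 3.701%

3.701


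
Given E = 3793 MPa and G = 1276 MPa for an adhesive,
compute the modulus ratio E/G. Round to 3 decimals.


E/G ratio = 3793 / 1276 = 2.973

2.973


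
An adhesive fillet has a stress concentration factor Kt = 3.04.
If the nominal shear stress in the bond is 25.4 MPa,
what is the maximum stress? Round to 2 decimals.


Max stress = 25.4 * 3.04 = 77.22 MPa

77.22


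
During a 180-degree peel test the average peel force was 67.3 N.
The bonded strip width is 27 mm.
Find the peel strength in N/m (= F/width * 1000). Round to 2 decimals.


Peel strength = F/width * 1000
= 67.3 / 27 * 1000
= 2492.59 N/m

2492.59


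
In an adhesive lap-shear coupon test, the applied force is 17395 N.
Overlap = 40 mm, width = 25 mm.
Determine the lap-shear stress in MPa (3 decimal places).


stress = F / (overlap * width)
= 17395 / (40 * 25)
= 17.395 MPa

17.395


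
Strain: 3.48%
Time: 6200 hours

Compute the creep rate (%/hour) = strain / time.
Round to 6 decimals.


Creep rate = 3.48 / 6200
= 0.000561 %/h

0.000561


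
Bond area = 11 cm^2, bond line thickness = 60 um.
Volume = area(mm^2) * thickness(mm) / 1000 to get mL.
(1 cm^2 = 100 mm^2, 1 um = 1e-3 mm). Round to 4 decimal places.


area_mm2 = 11 * 100 = 1100
blt_mm = 60 * 1e-3 = 0.06
vol_mm3 = 1100 * 0.06 = 66.0
vol_mL = 66.0 / 1000 = 0.0660 mL

0.0660


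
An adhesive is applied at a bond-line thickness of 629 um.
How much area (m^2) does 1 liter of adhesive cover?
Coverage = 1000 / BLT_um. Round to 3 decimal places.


Coverage = 1000 / 629 = 1.590 m^2

1.590


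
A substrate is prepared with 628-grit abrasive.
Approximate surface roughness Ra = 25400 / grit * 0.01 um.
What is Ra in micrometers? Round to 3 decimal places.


Ra = 25400 / 628 * 0.01 = 0.404 um

0.404


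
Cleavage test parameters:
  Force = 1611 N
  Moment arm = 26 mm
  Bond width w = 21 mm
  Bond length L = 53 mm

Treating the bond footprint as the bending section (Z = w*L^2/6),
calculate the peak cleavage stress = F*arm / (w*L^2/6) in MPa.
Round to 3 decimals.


M = 1611 * 26 = 41886 N*mm
Z = 21 * 53^2 / 6 = 58989 / 6 mm^3
sigma = M / Z = 6 * 41886 / 58989 = 251316 / 58989
= 4.260 MPa

4.260


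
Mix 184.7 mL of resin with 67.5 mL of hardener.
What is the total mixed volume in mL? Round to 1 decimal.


Total = 184.7 + 67.5 = 252.2 mL

252.2


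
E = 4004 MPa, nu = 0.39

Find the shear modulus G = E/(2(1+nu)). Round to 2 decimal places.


G = 4004 / (2 * 1.39)
= 1440.29 MPa

1440.29


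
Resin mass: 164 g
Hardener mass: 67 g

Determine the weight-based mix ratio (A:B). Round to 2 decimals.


Ratio = 164 / 67 = 2.45

2.45


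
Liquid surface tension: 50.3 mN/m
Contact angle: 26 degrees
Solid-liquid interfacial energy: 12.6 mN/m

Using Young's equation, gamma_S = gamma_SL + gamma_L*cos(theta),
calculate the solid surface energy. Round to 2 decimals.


gamma_S = 12.6 + 50.3 * cos(26)
= 57.81 mN/m

57.81


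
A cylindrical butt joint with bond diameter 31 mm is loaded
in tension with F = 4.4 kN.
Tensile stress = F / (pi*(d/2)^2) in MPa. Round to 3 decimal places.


Area = pi * (31/2)^2 = 754.7676 mm^2
Stress = 4.4*1000 / 754.7676
= 5.830 MPa

5.830


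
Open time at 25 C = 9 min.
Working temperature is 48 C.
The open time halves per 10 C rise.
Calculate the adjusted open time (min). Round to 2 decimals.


factor = 2^((48 - 25) / 10) = 4.9246
ot = 9 / 4.9246 = 1.83 min

1.83


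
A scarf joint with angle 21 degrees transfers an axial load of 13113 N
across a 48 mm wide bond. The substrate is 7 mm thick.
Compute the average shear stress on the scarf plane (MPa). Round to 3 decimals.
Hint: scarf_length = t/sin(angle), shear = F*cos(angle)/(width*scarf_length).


scarf_length = 7 / sin(21 deg) = 19.5330 mm
cos(21 deg) = 0.933580
shear stress = 13113 * 0.933580 / (48 * 19.5330)
= 13.057 MPa

13.057


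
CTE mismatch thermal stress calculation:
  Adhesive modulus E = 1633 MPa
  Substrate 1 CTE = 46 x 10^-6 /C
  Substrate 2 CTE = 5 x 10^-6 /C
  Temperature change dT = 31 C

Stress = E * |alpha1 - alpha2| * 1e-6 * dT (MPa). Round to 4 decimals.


delta_alpha = |46 - 5| = 41 x 10^-6/C
Stress = 1633 * 41e-6 * 31
= 2.0755 MPa

2.0755


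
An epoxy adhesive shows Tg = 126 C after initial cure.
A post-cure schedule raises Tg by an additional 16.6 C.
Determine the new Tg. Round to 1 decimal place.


New Tg = 126 + 16.6
= 142.6 C

142.6


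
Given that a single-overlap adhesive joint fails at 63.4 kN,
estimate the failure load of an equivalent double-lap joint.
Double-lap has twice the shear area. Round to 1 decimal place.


Double-lap factor = 2
Expected load = 63.4 * 2 = 126.8 kN

126.8


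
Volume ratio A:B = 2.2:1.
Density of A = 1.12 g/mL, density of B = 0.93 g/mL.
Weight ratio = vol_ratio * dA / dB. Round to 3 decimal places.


Wt ratio = 2.2 * 1.12 / 0.93
= 2.649

2.649


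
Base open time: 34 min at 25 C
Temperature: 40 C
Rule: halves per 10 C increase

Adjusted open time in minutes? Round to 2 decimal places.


Acceleration = 2^((40-25)/10) = 2.8284
Open time = 34 / 2.8284 = 12.02 min

12.02


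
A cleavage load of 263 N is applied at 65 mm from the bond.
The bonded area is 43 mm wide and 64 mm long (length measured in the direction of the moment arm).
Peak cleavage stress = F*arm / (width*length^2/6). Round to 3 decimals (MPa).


Moment = 263 * 65 = 17095 N*mm
Section modulus = 43 * 4096 / 6 = 176128 / 6 mm^3
Stress = 17095 / (176128 / 6) = 102570 / 176128
= 0.582 MPa

0.582


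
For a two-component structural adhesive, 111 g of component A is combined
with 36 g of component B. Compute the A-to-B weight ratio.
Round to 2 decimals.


Weight ratio A:B = 111 / 36
= 3.08

3.08


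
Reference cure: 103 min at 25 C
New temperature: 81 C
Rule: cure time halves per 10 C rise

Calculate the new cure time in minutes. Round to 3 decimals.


factor = 2^((81-25)/10) = 48.5029
t_new = 103 / 48.5029 = 2.124 min

2.124


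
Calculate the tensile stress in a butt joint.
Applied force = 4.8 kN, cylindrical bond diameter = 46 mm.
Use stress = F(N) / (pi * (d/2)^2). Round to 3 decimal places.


A = pi * 23.0^2 = 1661.9025 mm^2
sigma = 4800.0 / 1661.9025 = 2.888 MPa

2.888


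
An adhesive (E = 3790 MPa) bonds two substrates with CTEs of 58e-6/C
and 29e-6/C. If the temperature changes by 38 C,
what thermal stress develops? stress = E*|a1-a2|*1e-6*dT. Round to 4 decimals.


Stress = 3790 * |58 - 29| * 1e-6 * 38
= 4.1766 MPa

4.1766


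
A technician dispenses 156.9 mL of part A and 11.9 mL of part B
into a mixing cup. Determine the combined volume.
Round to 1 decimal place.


Combined volume = 156.9 + 11.9
= 168.8 mL

168.8


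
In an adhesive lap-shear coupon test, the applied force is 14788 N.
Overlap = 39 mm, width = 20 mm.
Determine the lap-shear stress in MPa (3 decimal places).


stress = F / (overlap * width)
= 14788 / (39 * 20)
= 18.959 MPa

18.959


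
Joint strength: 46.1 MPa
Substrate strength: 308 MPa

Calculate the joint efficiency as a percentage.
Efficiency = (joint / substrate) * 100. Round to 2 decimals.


Efficiency = (46.1 / 308) * 100 = 14.97%

14.97


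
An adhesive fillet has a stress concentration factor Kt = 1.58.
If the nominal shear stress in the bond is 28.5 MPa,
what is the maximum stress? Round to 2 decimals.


Max stress = 28.5 * 1.58 = 45.03 MPa

45.03


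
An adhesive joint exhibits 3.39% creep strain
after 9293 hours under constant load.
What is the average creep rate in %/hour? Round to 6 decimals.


Creep rate = strain / time
= 3.39 / 9293
= 0.000365 %/h

0.000365


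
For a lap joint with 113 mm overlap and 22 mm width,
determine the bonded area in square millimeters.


Area = 113 * 22 = 2486 mm^2

2486


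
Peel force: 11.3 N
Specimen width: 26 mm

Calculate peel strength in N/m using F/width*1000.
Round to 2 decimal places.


Peel strength = 11.3 / 26 * 1000 = 434.62 N/m

434.62


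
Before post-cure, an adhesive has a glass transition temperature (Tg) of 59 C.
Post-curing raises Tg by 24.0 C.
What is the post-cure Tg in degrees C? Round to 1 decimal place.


Tg_post = Tg_base + delta_Tg
= 59 + 24.0
= 83.0 C

83.0


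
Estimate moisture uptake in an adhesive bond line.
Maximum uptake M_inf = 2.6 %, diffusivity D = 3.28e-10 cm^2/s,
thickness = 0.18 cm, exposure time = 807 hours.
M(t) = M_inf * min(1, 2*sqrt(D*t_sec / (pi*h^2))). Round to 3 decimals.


Convert time: 807 h = 2905200 s
ratio = min(1, 2*sqrt(3.28e-10*2905200/(pi*0.18^2)))
= 0.193512
M(t) = 2.6 * 0.193512 = 0.503%

0.503


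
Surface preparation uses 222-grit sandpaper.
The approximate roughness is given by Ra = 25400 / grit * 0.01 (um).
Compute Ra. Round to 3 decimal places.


Ra = 25400 / 222 * 0.01
= 254 / 222
= 1.144 um

1.144


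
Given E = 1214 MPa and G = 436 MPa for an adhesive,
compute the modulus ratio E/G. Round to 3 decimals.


E/G ratio = 1214 / 436 = 2.784

2.784


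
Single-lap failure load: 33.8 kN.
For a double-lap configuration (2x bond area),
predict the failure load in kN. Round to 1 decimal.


Failure load = 33.8 * 2 = 67.6 kN

67.6


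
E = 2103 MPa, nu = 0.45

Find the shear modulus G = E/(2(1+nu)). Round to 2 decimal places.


G = 2103 / (2 * 1.45)
= 725.17 MPa

725.17


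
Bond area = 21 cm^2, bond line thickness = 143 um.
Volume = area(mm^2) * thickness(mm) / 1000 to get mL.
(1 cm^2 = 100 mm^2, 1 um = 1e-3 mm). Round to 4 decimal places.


area_mm2 = 21 * 100 = 2100
blt_mm = 143 * 1e-3 = 0.143
vol_mm3 = 2100 * 0.143 = 300.3
vol_mL = 300.3 / 1000 = 0.3003 mL

0.3003


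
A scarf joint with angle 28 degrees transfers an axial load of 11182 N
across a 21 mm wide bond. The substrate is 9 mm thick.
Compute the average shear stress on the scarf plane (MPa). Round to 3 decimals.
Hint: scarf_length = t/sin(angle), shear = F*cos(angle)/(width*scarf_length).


scarf_length = 9 / sin(28 deg) = 19.1705 mm
cos(28 deg) = 0.882948
shear stress = 11182 * 0.882948 / (21 * 19.1705)
= 24.525 MPa

24.525


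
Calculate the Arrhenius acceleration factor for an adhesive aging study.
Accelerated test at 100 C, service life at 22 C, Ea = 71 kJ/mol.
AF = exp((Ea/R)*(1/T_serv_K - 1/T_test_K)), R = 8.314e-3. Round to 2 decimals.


T_test = 373.15 K, T_serv = 295.15 K
Ea/R = 71 / 0.008314 = 8539.81
AF = exp(8539.81 * (1/295.15 - 1/373.15))
= 423.29

423.29


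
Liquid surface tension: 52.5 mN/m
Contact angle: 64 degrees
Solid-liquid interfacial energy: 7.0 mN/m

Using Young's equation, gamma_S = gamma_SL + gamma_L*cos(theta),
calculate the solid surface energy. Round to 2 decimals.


gamma_S = 7.0 + 52.5 * cos(64)
= 30.01 mN/m

30.01


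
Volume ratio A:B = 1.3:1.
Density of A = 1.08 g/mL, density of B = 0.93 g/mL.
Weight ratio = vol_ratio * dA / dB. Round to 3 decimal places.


Wt ratio = 1.3 * 1.08 / 0.93
= 1.510

1.510


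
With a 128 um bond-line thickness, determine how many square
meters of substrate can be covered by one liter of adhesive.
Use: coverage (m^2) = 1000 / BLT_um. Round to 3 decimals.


Coverage = 1000 / 128 = 7.813 m^2

7.813


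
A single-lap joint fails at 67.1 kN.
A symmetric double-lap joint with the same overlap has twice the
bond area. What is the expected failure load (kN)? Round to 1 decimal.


Double-lap load = 2 * 67.1 = 134.2 kN

134.2


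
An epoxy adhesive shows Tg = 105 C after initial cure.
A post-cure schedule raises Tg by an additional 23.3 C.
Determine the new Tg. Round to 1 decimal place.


New Tg = 105 + 23.3
= 128.3 C

128.3


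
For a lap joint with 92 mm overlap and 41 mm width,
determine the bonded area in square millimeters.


Area = 92 * 41 = 3772 mm^2

3772


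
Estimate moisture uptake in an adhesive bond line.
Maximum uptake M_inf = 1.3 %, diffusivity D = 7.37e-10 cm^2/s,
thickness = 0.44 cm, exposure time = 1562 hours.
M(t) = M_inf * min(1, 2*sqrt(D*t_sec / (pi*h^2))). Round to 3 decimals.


Convert time: 1562 h = 5623200 s
ratio = min(1, 2*sqrt(7.37e-10*5623200/(pi*0.44^2)))
= 0.165093
M(t) = 1.3 * 0.165093 = 0.215%

0.215


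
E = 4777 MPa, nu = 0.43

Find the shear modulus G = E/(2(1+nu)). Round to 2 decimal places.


G = 4777 / (2 * 1.43)
= 1670.28 MPa

1670.28


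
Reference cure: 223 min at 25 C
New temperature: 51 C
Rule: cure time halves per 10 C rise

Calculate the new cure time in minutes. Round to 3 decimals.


factor = 2^((51-25)/10) = 6.0629
t_new = 223 / 6.0629 = 36.781 min

36.781


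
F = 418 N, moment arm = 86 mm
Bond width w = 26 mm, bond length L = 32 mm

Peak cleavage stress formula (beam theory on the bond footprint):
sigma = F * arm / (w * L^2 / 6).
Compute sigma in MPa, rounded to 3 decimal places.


sigma = (418 * 86) / (26 * 1024 / 6)
= 35948 * 6 / 26624
= 215688 / 26624
= 8.101 MPa

8.101
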